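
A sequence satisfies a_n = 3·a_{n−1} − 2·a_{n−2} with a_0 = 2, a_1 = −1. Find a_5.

−91

With companion matrix Q = [[3, −2], [1, 0]], [a_n, a_{n−1}]ᵀ = Q·[a_{n−1}, a_{n−2}]ᵀ, so [a_5, a_4]ᵀ = Q⁴·[a_1, a_0]ᵀ.
Q⁴ = [[31, −30], [15, −14]], giving [a_5, a_4]ᵀ = [[−91], [−43]].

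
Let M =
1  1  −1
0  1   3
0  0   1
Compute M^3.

[[1, 3, 6], [0, 1, 9], [0, 0, 1]]

M = I + N where N = [[0, 1, −1], [0, 0, 3], [0, 0, 0]] is strictly upper-triangular, so N^3 = 0.
(I + N)^3 = I + 3·N + 3·N^2 = [[1, 3, 6], [0, 1, 9], [0, 0, 1]].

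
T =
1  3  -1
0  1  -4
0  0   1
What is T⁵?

[[1, 15, -125], [0, 1, -20], [0, 0, 1]]

T = I + N where N = [[0, 3, -1], [0, 0, -4], [0, 0, 0]] is strictly upper-triangular, so N³ = 0.
(I + N)⁵ = I + 5·N + 10·N² = [[1, 15, -125], [0, 1, -20], [0, 0, 1]].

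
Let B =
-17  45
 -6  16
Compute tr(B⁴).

tr B = -1 and det B = -2, so the characteristic polynomial is λ² − (-1)λ + (-2) with roots -2 and 1.
Eigenvectors give P = [[3, -5], [1, -2]] with P⁻¹ = [[2, -5], [1, -3]], and B = P·diag(-2, 1)·P⁻¹.
Then B⁴ = P·diag(16, 1)·P⁻¹ = [[48, -5], [16, -2]] · [[2, -5], [1, -3]] = [[91, -225], [30, -74]].

17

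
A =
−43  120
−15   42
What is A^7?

[[−20707, 55560], [−6945, 18648]]

tr A = −1 and det A = −6, so the characteristic polynomial is λ² − (−1)λ + (−6) with roots −3 and 2.
Eigenvectors give P = [[−3, 8], [−1, 3]] with P⁻¹ = [[−3, 8], [−1, 3]], and A = P·diag(−3, 2)·P⁻¹.
Then A^7 = P·diag(−2187, 128)·P⁻¹ = [[6561, 1024], [2187, 384]] · [[−3, 8], [−1, 3]] = [[−20707, 55560], [−6945, 18648]].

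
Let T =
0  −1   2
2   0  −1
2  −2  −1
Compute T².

[[2, −4, −1], [−2, 0, 5], [−6, 0, 7]]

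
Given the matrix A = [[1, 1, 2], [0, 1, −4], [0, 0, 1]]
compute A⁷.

A = I + N where N = [[0, 1, 2], [0, 0, −4], [0, 0, 0]] is strictly upper-triangular, so N³ = 0.
(I + N)⁷ = I + 7·N + 21·N² = [[1, 7, −70], [0, 1, −28], [0, 0, 1]].

[[1, 7, −70], [0, 1, −28], [0, 0, 1]]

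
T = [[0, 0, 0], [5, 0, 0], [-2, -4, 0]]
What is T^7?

[[0, 0, 0], [0, 0, 0], [0, 0, 0]]

T is strictly triangular, hence nilpotent: T^3 = 0, so T^7 = 0.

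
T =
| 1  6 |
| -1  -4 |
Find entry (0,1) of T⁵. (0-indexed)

tr T = -3 and det T = 2, so the characteristic polynomial is λ² − (-3)λ + (2) with roots -2 and -1.
Eigenvectors give P = [[2, 3], [-1, -1]] with P⁻¹ = [[-1, -3], [1, 2]], and T = P·diag(-2, -1)·P⁻¹.
Then T⁵ = P·diag(-32, -1)·P⁻¹ = [[-64, -3], [32, 1]] · [[-1, -3], [1, 2]] = [[61, 186], [-31, -94]].

186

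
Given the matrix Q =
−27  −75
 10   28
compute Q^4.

tr Q = 1 and det Q = −6, so the characteristic polynomial is λ² − (1)λ + (−6) with roots −2 and 3.
Eigenvectors give P = [[3, 5], [−1, −2]] with P⁻¹ = [[2, 5], [−1, −3]], and Q = P·diag(−2, 3)·P⁻¹.
Then Q^4 = P·diag(16, 81)·P⁻¹ = [[48, 405], [−16, −162]] · [[2, 5], [−1, −3]] = [[−309, −975], [130, 406]].

[[−309, −975], [130, 406]]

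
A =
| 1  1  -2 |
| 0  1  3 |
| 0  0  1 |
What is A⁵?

A = I + N where N = [[0, 1, -2], [0, 0, 3], [0, 0, 0]] is strictly upper-triangular, so N³ = 0.
(I + N)⁵ = I + 5·N + 10·N² = [[1, 5, 20], [0, 1, 15], [0, 0, 1]].

[[1, 5, 20], [0, 1, 15], [0, 0, 1]]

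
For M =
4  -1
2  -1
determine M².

[[14, -3], [6, -1]]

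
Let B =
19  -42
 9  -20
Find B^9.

tr B = -1 and det B = -2, so the characteristic polynomial is λ² − (-1)λ + (-2) with roots 1 and -2.
Eigenvectors give P = [[7, 2], [3, 1]] with P⁻¹ = [[1, -2], [-3, 7]], and B = P·diag(1, -2)·P⁻¹.
Then B^9 = P·diag(1, -512)·P⁻¹ = [[7, -1024], [3, -512]] · [[1, -2], [-3, 7]] = [[3079, -7182], [1539, -3590]].

[[3079, -7182], [1539, -3590]]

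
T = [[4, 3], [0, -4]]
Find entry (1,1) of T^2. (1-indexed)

16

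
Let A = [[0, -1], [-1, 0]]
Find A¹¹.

[[0, -1], [-1, 0]]

A² = I (check: tr A = 0 and det A = -1), so A¹¹ = A since 11 is odd.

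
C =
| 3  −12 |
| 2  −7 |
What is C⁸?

[[−13119, 39360], [−6560, 19681]]

tr C = −4 and det C = 3, so the characteristic polynomial is λ² − (−4)λ + (3) with roots −3 and −1.
Eigenvectors give P = [[−2, 3], [−1, 1]] with P⁻¹ = [[1, −3], [1, −2]], and C = P·diag(−3, −1)·P⁻¹.
Then C⁸ = P·diag(6561, 1)·P⁻¹ = [[−13122, 3], [−6561, 1]] · [[1, −3], [1, −2]] = [[−13119, 39360], [−6560, 19681]].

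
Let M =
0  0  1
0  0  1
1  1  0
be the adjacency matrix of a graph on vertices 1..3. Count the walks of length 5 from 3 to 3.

The number of length-5 walks from vertex 3 to vertex 3 is entry (3,3) of M⁵, where M is the adjacency matrix.
M² = [[1, 1, 0], [1, 1, 0], [0, 0, 2]]
M³ = [[0, 0, 2], [0, 0, 2], [2, 2, 0]]
M⁴ = [[2, 2, 0], [2, 2, 0], [0, 0, 4]]
M⁵ = [[0, 0, 4], [0, 0, 4], [4, 4, 0]]

0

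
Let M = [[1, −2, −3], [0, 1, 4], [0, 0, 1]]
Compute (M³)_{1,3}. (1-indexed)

M = I + N where N = [[0, −2, −3], [0, 0, 4], [0, 0, 0]] is strictly upper-triangular, so N³ = 0.
(I + N)³ = I + 3·N + 3·N² = [[1, −6, −33], [0, 1, 12], [0, 0, 1]].

−33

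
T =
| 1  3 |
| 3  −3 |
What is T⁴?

[[136, −168], [−168, 360]]

T² = [[10, −6], [−6, 18]]
T³ = [[−8, 48], [48, −72]]
T⁴ = [[136, −168], [−168, 360]]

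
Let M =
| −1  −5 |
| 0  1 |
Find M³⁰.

[[1, 0], [0, 1]]

M² = I (check: tr M = 0 and det M = −1), so M³⁰ = I since 30 is even.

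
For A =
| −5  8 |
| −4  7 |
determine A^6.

tr A = 2 and det A = −3, so the characteristic polynomial is λ² − (2)λ + (−3) with roots −1 and 3.
Eigenvectors give P = [[2, 1], [1, 1]] with P⁻¹ = [[1, −1], [−1, 2]], and A = P·diag(−1, 3)·P⁻¹.
Then A^6 = P·diag(1, 729)·P⁻¹ = [[2, 729], [1, 729]] · [[1, −1], [−1, 2]] = [[−727, 1456], [−728, 1457]].

[[−727, 1456], [−728, 1457]]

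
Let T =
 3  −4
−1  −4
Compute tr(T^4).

T^2 = [[13, 4], [1, 20]]
T^3 = [[35, −68], [−17, −84]]
T^4 = [[173, 132], [33, 404]]

577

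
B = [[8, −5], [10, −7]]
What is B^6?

tr B = 1 and det B = −6, so the characteristic polynomial is λ² − (1)λ + (−6) with roots 3 and −2.
Eigenvectors give P = [[1, −1], [1, −2]] with P⁻¹ = [[2, −1], [1, −1]], and B = P·diag(3, −2)·P⁻¹.
Then B^6 = P·diag(729, 64)·P⁻¹ = [[729, −64], [729, −128]] · [[2, −1], [1, −1]] = [[1394, −665], [1330, −601]].

[[1394, −665], [1330, −601]]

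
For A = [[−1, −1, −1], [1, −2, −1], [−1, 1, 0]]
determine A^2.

[[1, 2, 2], [−2, 2, 1], [2, −1, 0]]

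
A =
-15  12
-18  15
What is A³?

tr A = 0 and det A = -9, so the characteristic polynomial is λ² − (0)λ + (-9) with roots -3 and 3.
Eigenvectors give P = [[1, -2], [1, -3]] with P⁻¹ = [[3, -2], [1, -1]], and A = P·diag(-3, 3)·P⁻¹.
Then A³ = P·diag(-27, 27)·P⁻¹ = [[-27, -54], [-27, -81]] · [[3, -2], [1, -1]] = [[-135, 108], [-162, 135]].

[[-135, 108], [-162, 135]]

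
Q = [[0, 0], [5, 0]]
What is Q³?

[[0, 0], [0, 0]]

Q is strictly triangular, hence nilpotent: Q² = 0, so Q³ = 0.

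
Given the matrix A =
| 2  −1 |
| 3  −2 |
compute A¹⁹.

A² = I (check: tr A = 0 and det A = −1), so A¹⁹ = A since 19 is odd.

[[2, −1], [3, −2]]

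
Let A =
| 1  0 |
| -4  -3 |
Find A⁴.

[[1, 0], [80, 81]]

tr A = -2 and det A = -3, so the characteristic polynomial is λ² − (-2)λ + (-3) with roots 1 and -3.
Eigenvectors give P = [[-1, 0], [1, 1]] with P⁻¹ = [[-1, 0], [1, 1]], and A = P·diag(1, -3)·P⁻¹.
Then A⁴ = P·diag(1, 81)·P⁻¹ = [[-1, 0], [1, 81]] · [[-1, 0], [1, 1]] = [[1, 0], [80, 81]].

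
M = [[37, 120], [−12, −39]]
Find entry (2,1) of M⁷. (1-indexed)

tr M = −2 and det M = −3, so the characteristic polynomial is λ² − (−2)λ + (−3) with roots −3 and 1.
Eigenvectors give P = [[−3, −10], [1, 3]] with P⁻¹ = [[3, 10], [−1, −3]], and M = P·diag(−3, 1)·P⁻¹.
Then M⁷ = P·diag(−2187, 1)·P⁻¹ = [[6561, −10], [−2187, 3]] · [[3, 10], [−1, −3]] = [[19693, 65640], [−6564, −21879]].

−6564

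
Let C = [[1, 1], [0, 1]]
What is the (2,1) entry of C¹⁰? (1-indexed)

0

C = I + N where N = [[0, 1], [0, 0]] is strictly upper-triangular, so N² = 0.
(I + N)¹⁰ = I + 10·N = [[1, 10], [0, 1]].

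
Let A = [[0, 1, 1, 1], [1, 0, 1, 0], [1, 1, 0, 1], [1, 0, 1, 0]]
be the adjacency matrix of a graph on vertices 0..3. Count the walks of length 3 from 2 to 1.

5

The number of length-3 walks from vertex 2 to vertex 1 is entry (2,1) of A³, where A is the adjacency matrix.
A² = [[3, 1, 2, 1], [1, 2, 1, 2], [2, 1, 3, 1], [1, 2, 1, 2]]
A³ = [[4, 5, 5, 5], [5, 2, 5, 2], [5, 5, 4, 5], [5, 2, 5, 2]]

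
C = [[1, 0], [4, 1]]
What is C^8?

[[1, 0], [32, 1]]

C = I + N where N = [[0, 0], [4, 0]] is strictly lower-triangular, so N^2 = 0.
(I + N)^8 = I + 8·N = [[1, 0], [32, 1]].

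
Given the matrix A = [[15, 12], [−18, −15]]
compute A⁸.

tr A = 0 and det A = −9, so the characteristic polynomial is λ² − (0)λ + (−9) with roots −3 and 3.
Eigenvectors give P = [[−2, −1], [3, 1]] with P⁻¹ = [[1, 1], [−3, −2]], and A = P·diag(−3, 3)·P⁻¹.
Then A⁸ = P·diag(6561, 6561)·P⁻¹ = [[−13122, −6561], [19683, 6561]] · [[1, 1], [−3, −2]] = [[6561, 0], [0, 6561]].

[[6561, 0], [0, 6561]]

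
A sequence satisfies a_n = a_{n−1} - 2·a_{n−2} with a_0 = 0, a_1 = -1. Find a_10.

With companion matrix Q = [[1, -2], [1, 0]], [a_n, a_{n−1}]ᵀ = Q·[a_{n−1}, a_{n−2}]ᵀ, so [a_10, a_9]ᵀ = Q⁹·[a_1, a_0]ᵀ.
Q⁹ = [[-11, 34], [-17, 6]], giving [a_10, a_9]ᵀ = [[11], [17]].

11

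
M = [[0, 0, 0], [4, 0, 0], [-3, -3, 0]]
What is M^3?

[[0, 0, 0], [0, 0, 0], [0, 0, 0]]

M is strictly triangular, hence nilpotent: M^3 = 0, so M^3 = 0.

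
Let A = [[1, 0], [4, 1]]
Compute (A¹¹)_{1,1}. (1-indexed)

A = I + N where N = [[0, 0], [4, 0]] is strictly lower-triangular, so N² = 0.
(I + N)¹¹ = I + 11·N = [[1, 0], [44, 1]].

1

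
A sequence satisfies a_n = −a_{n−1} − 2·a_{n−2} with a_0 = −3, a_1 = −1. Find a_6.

−1

With companion matrix C = [[−1, −2], [1, 0]], [a_n, a_{n−1}]ᵀ = C·[a_{n−1}, a_{n−2}]ᵀ, so [a_6, a_5]ᵀ = C⁵·[a_1, a_0]ᵀ.
C⁵ = [[−5, 2], [−1, −6]], giving [a_6, a_5]ᵀ = [[−1], [19]].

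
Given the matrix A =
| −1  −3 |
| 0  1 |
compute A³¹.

[[−1, −3], [0, 1]]

A² = I (check: tr A = 0 and det A = −1), so A³¹ = A since 31 is odd.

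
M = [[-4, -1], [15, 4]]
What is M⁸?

[[1, 0], [0, 1]]

M² = I (check: tr M = 0 and det M = -1), so M⁸ = I since 8 is even.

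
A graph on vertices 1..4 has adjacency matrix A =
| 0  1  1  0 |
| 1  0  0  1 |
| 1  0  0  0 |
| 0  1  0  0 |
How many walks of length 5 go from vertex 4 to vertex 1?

The number of length-5 walks from vertex 4 to vertex 1 is entry (4,1) of A^5, where A is the adjacency matrix.
A^2 = [[2, 0, 0, 1], [0, 2, 1, 0], [0, 1, 1, 0], [1, 0, 0, 1]]
A^3 = [[0, 3, 2, 0], [3, 0, 0, 2], [2, 0, 0, 1], [0, 2, 1, 0]]
A^4 = [[5, 0, 0, 3], [0, 5, 3, 0], [0, 3, 2, 0], [3, 0, 0, 2]]
A^5 = [[0, 8, 5, 0], [8, 0, 0, 5], [5, 0, 0, 3], [0, 5, 3, 0]]

0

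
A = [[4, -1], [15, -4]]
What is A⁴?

[[1, 0], [0, 1]]

A² = I (check: tr A = 0 and det A = -1), so A⁴ = I since 4 is even.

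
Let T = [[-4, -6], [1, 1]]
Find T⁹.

tr T = -3 and det T = 2, so the characteristic polynomial is λ² − (-3)λ + (2) with roots -2 and -1.
Eigenvectors give P = [[-3, -2], [1, 1]] with P⁻¹ = [[-1, -2], [1, 3]], and T = P·diag(-2, -1)·P⁻¹.
Then T⁹ = P·diag(-512, -1)·P⁻¹ = [[1536, 2], [-512, -1]] · [[-1, -2], [1, 3]] = [[-1534, -3066], [511, 1021]].

[[-1534, -3066], [511, 1021]]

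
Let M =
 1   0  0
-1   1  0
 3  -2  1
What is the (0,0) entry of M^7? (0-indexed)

1

M = I + N where N = [[0, 0, 0], [-1, 0, 0], [3, -2, 0]] is strictly lower-triangular, so N^3 = 0.
(I + N)^7 = I + 7·N + 21·N^2 = [[1, 0, 0], [-7, 1, 0], [63, -14, 1]].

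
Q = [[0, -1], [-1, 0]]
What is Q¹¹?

[[0, -1], [-1, 0]]

Q² = I (check: tr Q = 0 and det Q = -1), so Q¹¹ = Q since 11 is odd.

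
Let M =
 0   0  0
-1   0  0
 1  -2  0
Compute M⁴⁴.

[[0, 0, 0], [0, 0, 0], [0, 0, 0]]

M is strictly triangular, hence nilpotent: M³ = 0, so M⁴⁴ = 0.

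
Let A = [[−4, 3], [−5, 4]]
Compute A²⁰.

A² = I (check: tr A = 0 and det A = −1), so A²⁰ = I since 20 is even.

[[1, 0], [0, 1]]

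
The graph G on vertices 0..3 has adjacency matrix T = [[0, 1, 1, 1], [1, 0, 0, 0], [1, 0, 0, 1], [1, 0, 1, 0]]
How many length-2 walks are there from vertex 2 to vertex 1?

The number of length-2 walks from vertex 2 to vertex 1 is entry (2,1) of T², where T is the adjacency matrix.
T² = [[3, 0, 1, 1], [0, 1, 1, 1], [1, 1, 2, 1], [1, 1, 1, 2]]

1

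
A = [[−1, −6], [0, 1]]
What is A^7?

[[−1, −6], [0, 1]]

A² = I (check: tr A = 0 and det A = −1), so A^7 = A since 7 is odd.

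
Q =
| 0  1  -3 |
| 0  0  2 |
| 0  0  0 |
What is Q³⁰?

Q is strictly triangular, hence nilpotent: Q³ = 0, so Q³⁰ = 0.

[[0, 0, 0], [0, 0, 0], [0, 0, 0]]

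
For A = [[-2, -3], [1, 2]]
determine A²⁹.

A² = I (check: tr A = 0 and det A = -1), so A²⁹ = A since 29 is odd.

[[-2, -3], [1, 2]]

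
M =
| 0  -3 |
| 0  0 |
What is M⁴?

[[0, 0], [0, 0]]

M is strictly triangular, hence nilpotent: M² = 0, so M⁴ = 0.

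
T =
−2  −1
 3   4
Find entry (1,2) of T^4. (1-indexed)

T^2 = [[1, −2], [6, 13]]
T^3 = [[−8, −9], [27, 46]]
T^4 = [[−11, −28], [84, 157]]

−28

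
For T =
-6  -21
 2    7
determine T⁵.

[[-6, -21], [2, 7]]

T² = T (a projection; rank 1, trace 1), so T⁵ = T.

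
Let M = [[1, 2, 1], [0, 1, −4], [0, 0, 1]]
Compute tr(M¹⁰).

3

M = I + N where N = [[0, 2, 1], [0, 0, −4], [0, 0, 0]] is strictly upper-triangular, so N³ = 0.
(I + N)¹⁰ = I + 10·N + 45·N² = [[1, 20, −350], [0, 1, −40], [0, 0, 1]].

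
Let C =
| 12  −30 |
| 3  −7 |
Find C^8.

[[63306, −189150], [18915, −56489]]

tr C = 5 and det C = 6, so the characteristic polynomial is λ² − (5)λ + (6) with roots 3 and 2.
Eigenvectors give P = [[10, 3], [3, 1]] with P⁻¹ = [[1, −3], [−3, 10]], and C = P·diag(3, 2)·P⁻¹.
Then C^8 = P·diag(6561, 256)·P⁻¹ = [[65610, 768], [19683, 256]] · [[1, −3], [−3, 10]] = [[63306, −189150], [18915, −56489]].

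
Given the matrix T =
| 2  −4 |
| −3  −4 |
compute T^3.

[[8, −96], [−72, −136]]

T^2 = [[16, 8], [6, 28]]
T^3 = [[8, −96], [−72, −136]]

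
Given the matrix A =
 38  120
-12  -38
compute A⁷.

tr A = 0 and det A = -4, so the characteristic polynomial is λ² − (0)λ + (-4) with roots -2 and 2.
Eigenvectors give P = [[-3, 10], [1, -3]] with P⁻¹ = [[3, 10], [1, 3]], and A = P·diag(-2, 2)·P⁻¹.
Then A⁷ = P·diag(-128, 128)·P⁻¹ = [[384, 1280], [-128, -384]] · [[3, 10], [1, 3]] = [[2432, 7680], [-768, -2432]].

[[2432, 7680], [-768, -2432]]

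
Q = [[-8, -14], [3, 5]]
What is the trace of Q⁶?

tr Q = -3 and det Q = 2, so the characteristic polynomial is λ² − (-3)λ + (2) with roots -2 and -1.
Eigenvectors give P = [[7, -2], [-3, 1]] with P⁻¹ = [[1, 2], [3, 7]], and Q = P·diag(-2, -1)·P⁻¹.
Then Q⁶ = P·diag(64, 1)·P⁻¹ = [[448, -2], [-192, 1]] · [[1, 2], [3, 7]] = [[442, 882], [-189, -377]].

65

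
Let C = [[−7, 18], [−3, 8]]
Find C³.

[[−19, 54], [−9, 26]]

tr C = 1 and det C = −2, so the characteristic polynomial is λ² − (1)λ + (−2) with roots 2 and −1.
Eigenvectors give P = [[2, 3], [1, 1]] with P⁻¹ = [[−1, 3], [1, −2]], and C = P·diag(2, −1)·P⁻¹.
Then C³ = P·diag(8, −1)·P⁻¹ = [[16, −3], [8, −1]] · [[−1, 3], [1, −2]] = [[−19, 54], [−9, 26]].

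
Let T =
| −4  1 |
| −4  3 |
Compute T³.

T² = [[12, −1], [4, 5]]
T³ = [[−44, 9], [−36, 19]]

[[−44, 9], [−36, 19]]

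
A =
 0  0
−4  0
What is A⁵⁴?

[[0, 0], [0, 0]]

A is strictly triangular, hence nilpotent: A² = 0, so A⁵⁴ = 0.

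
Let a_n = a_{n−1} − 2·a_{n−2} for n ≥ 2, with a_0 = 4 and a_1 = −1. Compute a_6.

3

With companion matrix B = [[1, −2], [1, 0]], [a_n, a_{n−1}]ᵀ = B·[a_{n−1}, a_{n−2}]ᵀ, so [a_6, a_5]ᵀ = B^5·[a_1, a_0]ᵀ.
B^5 = [[5, 2], [−1, 6]], giving [a_6, a_5]ᵀ = [[3], [25]].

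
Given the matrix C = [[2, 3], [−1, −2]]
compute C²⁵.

[[2, 3], [−1, −2]]

C² = I (check: tr C = 0 and det C = −1), so C²⁵ = C since 25 is odd.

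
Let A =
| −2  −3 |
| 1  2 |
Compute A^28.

[[1, 0], [0, 1]]

A² = I (check: tr A = 0 and det A = −1), so A^28 = I since 28 is even.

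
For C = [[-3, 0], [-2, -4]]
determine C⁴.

[[81, 0], [350, 256]]

C² = [[9, 0], [14, 16]]
C³ = [[-27, 0], [-74, -64]]
C⁴ = [[81, 0], [350, 256]]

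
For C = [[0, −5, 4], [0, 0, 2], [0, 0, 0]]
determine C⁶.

[[0, 0, 0], [0, 0, 0], [0, 0, 0]]

C is strictly triangular, hence nilpotent: C³ = 0, so C⁶ = 0.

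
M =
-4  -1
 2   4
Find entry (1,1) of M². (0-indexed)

14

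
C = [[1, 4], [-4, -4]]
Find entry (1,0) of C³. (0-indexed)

12

C² = [[-15, -12], [12, 0]]
C³ = [[33, -12], [12, 48]]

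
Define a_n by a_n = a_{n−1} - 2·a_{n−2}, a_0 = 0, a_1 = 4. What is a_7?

With companion matrix Q = [[1, -2], [1, 0]], [a_n, a_{n−1}]ᵀ = Q·[a_{n−1}, a_{n−2}]ᵀ, so [a_7, a_6]ᵀ = Q⁶·[a_1, a_0]ᵀ.
Q⁶ = [[7, -10], [5, 2]], giving [a_7, a_6]ᵀ = [[28], [20]].

28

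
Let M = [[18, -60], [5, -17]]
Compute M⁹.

tr M = 1 and det M = -6, so the characteristic polynomial is λ² − (1)λ + (-6) with roots 3 and -2.
Eigenvectors give P = [[4, 3], [1, 1]] with P⁻¹ = [[1, -3], [-1, 4]], and M = P·diag(3, -2)·P⁻¹.
Then M⁹ = P·diag(19683, -512)·P⁻¹ = [[78732, -1536], [19683, -512]] · [[1, -3], [-1, 4]] = [[80268, -242340], [20195, -61097]].

[[80268, -242340], [20195, -61097]]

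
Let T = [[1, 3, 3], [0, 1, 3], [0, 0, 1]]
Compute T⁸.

[[1, 24, 276], [0, 1, 24], [0, 0, 1]]

T = I + N where N = [[0, 3, 3], [0, 0, 3], [0, 0, 0]] is strictly upper-triangular, so N³ = 0.
(I + N)⁸ = I + 8·N + 28·N² = [[1, 24, 276], [0, 1, 24], [0, 0, 1]].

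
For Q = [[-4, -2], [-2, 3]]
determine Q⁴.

Q² = [[20, 2], [2, 13]]
Q³ = [[-84, -34], [-34, 35]]
Q⁴ = [[404, 66], [66, 173]]

[[404, 66], [66, 173]]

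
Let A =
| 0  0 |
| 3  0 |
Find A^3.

[[0, 0], [0, 0]]

A is strictly triangular, hence nilpotent: A^2 = 0, so A^3 = 0.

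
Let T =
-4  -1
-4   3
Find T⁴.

T² = [[20, 1], [4, 13]]
T³ = [[-84, -17], [-68, 35]]
T⁴ = [[404, 33], [132, 173]]

[[404, 33], [132, 173]]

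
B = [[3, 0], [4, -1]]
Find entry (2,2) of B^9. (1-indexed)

tr B = 2 and det B = -3, so the characteristic polynomial is λ² − (2)λ + (-3) with roots -1 and 3.
Eigenvectors give P = [[0, -1], [-1, -1]] with P⁻¹ = [[1, -1], [-1, 0]], and B = P·diag(-1, 3)·P⁻¹.
Then B^9 = P·diag(-1, 19683)·P⁻¹ = [[0, -19683], [1, -19683]] · [[1, -1], [-1, 0]] = [[19683, 0], [19684, -1]].

-1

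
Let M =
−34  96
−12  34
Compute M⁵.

[[−544, 1536], [−192, 544]]

tr M = 0 and det M = −4, so the characteristic polynomial is λ² − (0)λ + (−4) with roots −2 and 2.
Eigenvectors give P = [[3, −8], [1, −3]] with P⁻¹ = [[3, −8], [1, −3]], and M = P·diag(−2, 2)·P⁻¹.
Then M⁵ = P·diag(−32, 32)·P⁻¹ = [[−96, −256], [−32, −96]] · [[3, −8], [1, −3]] = [[−544, 1536], [−192, 544]].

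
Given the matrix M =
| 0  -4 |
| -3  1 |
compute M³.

[[12, -52], [-39, 25]]

M² = [[12, -4], [-3, 13]]
M³ = [[12, -52], [-39, 25]]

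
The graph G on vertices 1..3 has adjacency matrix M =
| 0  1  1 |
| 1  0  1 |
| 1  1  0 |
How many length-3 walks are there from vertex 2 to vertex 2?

The number of length-3 walks from vertex 2 to vertex 2 is entry (2,2) of M³, where M is the adjacency matrix.
M² = [[2, 1, 1], [1, 2, 1], [1, 1, 2]]
M³ = [[2, 3, 3], [3, 2, 3], [3, 3, 2]]

2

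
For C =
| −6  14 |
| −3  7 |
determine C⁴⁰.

[[−6, 14], [−3, 7]]

C² = C (a projection; rank 1, trace 1), so C⁴⁰ = C.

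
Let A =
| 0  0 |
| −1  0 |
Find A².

A is strictly triangular, hence nilpotent: A² = 0, so A² = 0.

[[0, 0], [0, 0]]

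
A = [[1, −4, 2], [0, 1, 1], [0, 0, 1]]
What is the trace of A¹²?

A = I + N where N = [[0, −4, 2], [0, 0, 1], [0, 0, 0]] is strictly upper-triangular, so N³ = 0.
(I + N)¹² = I + 12·N + 66·N² = [[1, −48, −240], [0, 1, 12], [0, 0, 1]].

3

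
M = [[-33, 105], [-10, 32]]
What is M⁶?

tr M = -1 and det M = -6, so the characteristic polynomial is λ² − (-1)λ + (-6) with roots 2 and -3.
Eigenvectors give P = [[-3, -7], [-1, -2]] with P⁻¹ = [[2, -7], [-1, 3]], and M = P·diag(2, -3)·P⁻¹.
Then M⁶ = P·diag(64, 729)·P⁻¹ = [[-192, -5103], [-64, -1458]] · [[2, -7], [-1, 3]] = [[4719, -13965], [1330, -3926]].

[[4719, -13965], [1330, -3926]]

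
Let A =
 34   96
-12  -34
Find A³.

tr A = 0 and det A = -4, so the characteristic polynomial is λ² − (0)λ + (-4) with roots 2 and -2.
Eigenvectors give P = [[3, 8], [-1, -3]] with P⁻¹ = [[3, 8], [-1, -3]], and A = P·diag(2, -2)·P⁻¹.
Then A³ = P·diag(8, -8)·P⁻¹ = [[24, -64], [-8, 24]] · [[3, 8], [-1, -3]] = [[136, 384], [-48, -136]].

[[136, 384], [-48, -136]]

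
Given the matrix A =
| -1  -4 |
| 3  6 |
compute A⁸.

tr A = 5 and det A = 6, so the characteristic polynomial is λ² − (5)λ + (6) with roots 3 and 2.
Eigenvectors give P = [[-1, 4], [1, -3]] with P⁻¹ = [[3, 4], [1, 1]], and A = P·diag(3, 2)·P⁻¹.
Then A⁸ = P·diag(6561, 256)·P⁻¹ = [[-6561, 1024], [6561, -768]] · [[3, 4], [1, 1]] = [[-18659, -25220], [18915, 25476]].

[[-18659, -25220], [18915, 25476]]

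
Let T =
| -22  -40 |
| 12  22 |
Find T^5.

[[-352, -640], [192, 352]]

tr T = 0 and det T = -4, so the characteristic polynomial is λ² − (0)λ + (-4) with roots 2 and -2.
Eigenvectors give P = [[-5, -2], [3, 1]] with P⁻¹ = [[1, 2], [-3, -5]], and T = P·diag(2, -2)·P⁻¹.
Then T^5 = P·diag(32, -32)·P⁻¹ = [[-160, 64], [96, -32]] · [[1, 2], [-3, -5]] = [[-352, -640], [192, 352]].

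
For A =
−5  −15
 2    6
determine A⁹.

A² = A (a projection; rank 1, trace 1), so A⁹ = A.

[[−5, −15], [2, 6]]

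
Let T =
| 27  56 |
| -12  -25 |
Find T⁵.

[[1707, 3416], [-732, -1465]]

tr T = 2 and det T = -3, so the characteristic polynomial is λ² − (2)λ + (-3) with roots 3 and -1.
Eigenvectors give P = [[7, -2], [-3, 1]] with P⁻¹ = [[1, 2], [3, 7]], and T = P·diag(3, -1)·P⁻¹.
Then T⁵ = P·diag(243, -1)·P⁻¹ = [[1701, 2], [-729, -1]] · [[1, 2], [3, 7]] = [[1707, 3416], [-732, -1465]].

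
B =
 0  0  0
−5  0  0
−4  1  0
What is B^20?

B is strictly triangular, hence nilpotent: B^3 = 0, so B^20 = 0.

[[0, 0, 0], [0, 0, 0], [0, 0, 0]]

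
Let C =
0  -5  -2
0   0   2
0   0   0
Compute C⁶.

[[0, 0, 0], [0, 0, 0], [0, 0, 0]]

C is strictly triangular, hence nilpotent: C³ = 0, so C⁶ = 0.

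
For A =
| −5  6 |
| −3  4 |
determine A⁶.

[[127, −126], [63, −62]]

tr A = −1 and det A = −2, so the characteristic polynomial is λ² − (−1)λ + (−2) with roots 1 and −2.
Eigenvectors give P = [[1, 2], [1, 1]] with P⁻¹ = [[−1, 2], [1, −1]], and A = P·diag(1, −2)·P⁻¹.
Then A⁶ = P·diag(1, 64)·P⁻¹ = [[1, 128], [1, 64]] · [[−1, 2], [1, −1]] = [[127, −126], [63, −62]].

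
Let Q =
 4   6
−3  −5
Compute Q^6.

[[−62, −126], [63, 127]]

tr Q = −1 and det Q = −2, so the characteristic polynomial is λ² − (−1)λ + (−2) with roots 1 and −2.
Eigenvectors give P = [[2, 1], [−1, −1]] with P⁻¹ = [[1, 1], [−1, −2]], and Q = P·diag(1, −2)·P⁻¹.
Then Q^6 = P·diag(1, 64)·P⁻¹ = [[2, 64], [−1, −64]] · [[1, 1], [−1, −2]] = [[−62, −126], [63, 127]].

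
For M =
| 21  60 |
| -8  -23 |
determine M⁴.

[[-399, -1200], [160, 481]]

tr M = -2 and det M = -3, so the characteristic polynomial is λ² − (-2)λ + (-3) with roots 1 and -3.
Eigenvectors give P = [[-3, -5], [1, 2]] with P⁻¹ = [[-2, -5], [1, 3]], and M = P·diag(1, -3)·P⁻¹.
Then M⁴ = P·diag(1, 81)·P⁻¹ = [[-3, -405], [1, 162]] · [[-2, -5], [1, 3]] = [[-399, -1200], [160, 481]].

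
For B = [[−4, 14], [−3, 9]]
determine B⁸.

[[−37574, 88270], [−18915, 44391]]

tr B = 5 and det B = 6, so the characteristic polynomial is λ² − (5)λ + (6) with roots 2 and 3.
Eigenvectors give P = [[7, 2], [3, 1]] with P⁻¹ = [[1, −2], [−3, 7]], and B = P·diag(2, 3)·P⁻¹.
Then B⁸ = P·diag(256, 6561)·P⁻¹ = [[1792, 13122], [768, 6561]] · [[1, −2], [−3, 7]] = [[−37574, 88270], [−18915, 44391]].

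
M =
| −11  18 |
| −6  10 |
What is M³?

[[−35, 54], [−18, 28]]

tr M = −1 and det M = −2, so the characteristic polynomial is λ² − (−1)λ + (−2) with roots −2 and 1.
Eigenvectors give P = [[2, 3], [1, 2]] with P⁻¹ = [[2, −3], [−1, 2]], and M = P·diag(−2, 1)·P⁻¹.
Then M³ = P·diag(−8, 1)·P⁻¹ = [[−16, 3], [−8, 2]] · [[2, −3], [−1, 2]] = [[−35, 54], [−18, 28]].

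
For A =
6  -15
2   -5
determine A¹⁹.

[[6, -15], [2, -5]]

A² = A (a projection; rank 1, trace 1), so A¹⁹ = A.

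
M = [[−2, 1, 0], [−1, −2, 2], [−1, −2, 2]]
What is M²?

[[3, −4, 2], [2, −1, 0], [2, −1, 0]]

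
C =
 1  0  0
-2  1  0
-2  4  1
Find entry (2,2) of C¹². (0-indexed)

C = I + N where N = [[0, 0, 0], [-2, 0, 0], [-2, 4, 0]] is strictly lower-triangular, so N³ = 0.
(I + N)¹² = I + 12·N + 66·N² = [[1, 0, 0], [-24, 1, 0], [-552, 48, 1]].

1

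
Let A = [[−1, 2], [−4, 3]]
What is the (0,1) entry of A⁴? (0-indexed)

−24

A² = [[−7, 4], [−8, 1]]
A³ = [[−9, −2], [4, −13]]
A⁴ = [[17, −24], [48, −31]]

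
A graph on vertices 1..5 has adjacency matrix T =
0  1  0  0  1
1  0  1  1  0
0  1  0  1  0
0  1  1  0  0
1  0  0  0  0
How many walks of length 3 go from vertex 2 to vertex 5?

The number of length-3 walks from vertex 2 to vertex 5 is entry (2,5) of T³, where T is the adjacency matrix.
T² = [[2, 0, 1, 1, 0], [0, 3, 1, 1, 1], [1, 1, 2, 1, 0], [1, 1, 1, 2, 0], [0, 1, 0, 0, 1]]
T³ = [[0, 4, 1, 1, 2], [4, 2, 4, 4, 0], [1, 4, 2, 3, 1], [1, 4, 3, 2, 1], [2, 0, 1, 1, 0]]

0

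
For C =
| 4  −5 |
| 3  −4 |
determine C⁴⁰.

[[1, 0], [0, 1]]

C² = I (check: tr C = 0 and det C = −1), so C⁴⁰ = I since 40 is even.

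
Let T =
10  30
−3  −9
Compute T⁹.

[[10, 30], [−3, −9]]

T² = T (a projection; rank 1, trace 1), so T⁹ = T.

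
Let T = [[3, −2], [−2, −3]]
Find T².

[[13, 0], [0, 13]]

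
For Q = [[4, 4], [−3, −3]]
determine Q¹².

[[4, 4], [−3, −3]]

Q² = Q (a projection; rank 1, trace 1), so Q¹² = Q.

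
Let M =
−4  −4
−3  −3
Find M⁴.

M² = [[28, 28], [21, 21]]
M³ = [[−196, −196], [−147, −147]]
M⁴ = [[1372, 1372], [1029, 1029]]

[[1372, 1372], [1029, 1029]]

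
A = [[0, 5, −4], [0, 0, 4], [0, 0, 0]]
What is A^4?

A is strictly triangular, hence nilpotent: A^3 = 0, so A^4 = 0.

[[0, 0, 0], [0, 0, 0], [0, 0, 0]]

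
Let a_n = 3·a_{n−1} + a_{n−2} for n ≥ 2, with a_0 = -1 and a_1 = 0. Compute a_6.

With companion matrix C = [[3, 1], [1, 0]], [a_n, a_{n−1}]ᵀ = C·[a_{n−1}, a_{n−2}]ᵀ, so [a_6, a_5]ᵀ = C^5·[a_1, a_0]ᵀ.
C^5 = [[360, 109], [109, 33]], giving [a_6, a_5]ᵀ = [[-109], [-33]].

-109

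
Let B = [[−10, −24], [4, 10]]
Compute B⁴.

[[16, 0], [0, 16]]

tr B = 0 and det B = −4, so the characteristic polynomial is λ² − (0)λ + (−4) with roots 2 and −2.
Eigenvectors give P = [[−2, 3], [1, −1]] with P⁻¹ = [[1, 3], [1, 2]], and B = P·diag(2, −2)·P⁻¹.
Then B⁴ = P·diag(16, 16)·P⁻¹ = [[−32, 48], [16, −16]] · [[1, 3], [1, 2]] = [[16, 0], [0, 16]].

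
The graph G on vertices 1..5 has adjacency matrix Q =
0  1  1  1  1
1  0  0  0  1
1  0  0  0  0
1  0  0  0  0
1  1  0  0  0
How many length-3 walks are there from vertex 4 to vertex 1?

4

The number of length-3 walks from vertex 4 to vertex 1 is entry (4,1) of Q³, where Q is the adjacency matrix.
Q² = [[4, 1, 0, 0, 1], [1, 2, 1, 1, 1], [0, 1, 1, 1, 1], [0, 1, 1, 1, 1], [1, 1, 1, 1, 2]]
Q³ = [[2, 5, 4, 4, 5], [5, 2, 1, 1, 3], [4, 1, 0, 0, 1], [4, 1, 0, 0, 1], [5, 3, 1, 1, 2]]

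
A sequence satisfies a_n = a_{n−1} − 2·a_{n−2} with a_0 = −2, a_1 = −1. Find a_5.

With companion matrix A = [[1, −2], [1, 0]], [a_n, a_{n−1}]ᵀ = A·[a_{n−1}, a_{n−2}]ᵀ, so [a_5, a_4]ᵀ = A⁴·[a_1, a_0]ᵀ.
A⁴ = [[−1, 6], [−3, 2]], giving [a_5, a_4]ᵀ = [[−11], [−1]].

−11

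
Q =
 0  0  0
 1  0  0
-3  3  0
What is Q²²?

Q is strictly triangular, hence nilpotent: Q³ = 0, so Q²² = 0.

[[0, 0, 0], [0, 0, 0], [0, 0, 0]]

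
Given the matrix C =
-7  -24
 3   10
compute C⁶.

tr C = 3 and det C = 2, so the characteristic polynomial is λ² − (3)λ + (2) with roots 1 and 2.
Eigenvectors give P = [[-3, -8], [1, 3]] with P⁻¹ = [[-3, -8], [1, 3]], and C = P·diag(1, 2)·P⁻¹.
Then C⁶ = P·diag(1, 64)·P⁻¹ = [[-3, -512], [1, 192]] · [[-3, -8], [1, 3]] = [[-503, -1512], [189, 568]].

[[-503, -1512], [189, 568]]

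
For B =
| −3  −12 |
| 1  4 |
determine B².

B² = B (a projection; rank 1, trace 1), so B² = B.

[[−3, −12], [1, 4]]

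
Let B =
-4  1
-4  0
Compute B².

[[12, -4], [16, -4]]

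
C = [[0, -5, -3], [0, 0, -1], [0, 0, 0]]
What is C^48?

[[0, 0, 0], [0, 0, 0], [0, 0, 0]]

C is strictly triangular, hence nilpotent: C^3 = 0, so C^48 = 0.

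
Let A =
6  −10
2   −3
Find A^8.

tr A = 3 and det A = 2, so the characteristic polynomial is λ² − (3)λ + (2) with roots 1 and 2.
Eigenvectors give P = [[2, −5], [1, −2]] with P⁻¹ = [[−2, 5], [−1, 2]], and A = P·diag(1, 2)·P⁻¹.
Then A^8 = P·diag(1, 256)·P⁻¹ = [[2, −1280], [1, −512]] · [[−2, 5], [−1, 2]] = [[1276, −2550], [510, −1019]].

[[1276, −2550], [510, −1019]]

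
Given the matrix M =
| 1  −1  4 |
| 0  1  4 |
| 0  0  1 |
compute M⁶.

M = I + N where N = [[0, −1, 4], [0, 0, 4], [0, 0, 0]] is strictly upper-triangular, so N³ = 0.
(I + N)⁶ = I + 6·N + 15·N² = [[1, −6, −36], [0, 1, 24], [0, 0, 1]].

[[1, −6, −36], [0, 1, 24], [0, 0, 1]]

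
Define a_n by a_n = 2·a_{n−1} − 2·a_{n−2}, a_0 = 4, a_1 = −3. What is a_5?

With companion matrix T = [[2, −2], [1, 0]], [a_n, a_{n−1}]ᵀ = T·[a_{n−1}, a_{n−2}]ᵀ, so [a_5, a_4]ᵀ = T^4·[a_1, a_0]ᵀ.
T^4 = [[−4, 0], [0, −4]], giving [a_5, a_4]ᵀ = [[12], [−16]].

12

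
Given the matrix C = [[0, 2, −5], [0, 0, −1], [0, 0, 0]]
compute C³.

[[0, 0, 0], [0, 0, 0], [0, 0, 0]]

C is strictly triangular, hence nilpotent: C³ = 0, so C³ = 0.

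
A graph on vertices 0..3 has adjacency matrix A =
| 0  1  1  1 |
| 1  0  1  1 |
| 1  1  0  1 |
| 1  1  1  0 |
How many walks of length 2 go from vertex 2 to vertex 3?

The number of length-2 walks from vertex 2 to vertex 3 is entry (2,3) of A², where A is the adjacency matrix.
A² = [[3, 2, 2, 2], [2, 3, 2, 2], [2, 2, 3, 2], [2, 2, 2, 3]]

2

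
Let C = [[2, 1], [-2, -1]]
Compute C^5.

C² = C (a projection; rank 1, trace 1), so C^5 = C.

[[2, 1], [-2, -1]]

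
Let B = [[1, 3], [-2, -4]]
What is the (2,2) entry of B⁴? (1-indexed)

46

tr B = -3 and det B = 2, so the characteristic polynomial is λ² − (-3)λ + (2) with roots -1 and -2.
Eigenvectors give P = [[-3, -1], [2, 1]] with P⁻¹ = [[-1, -1], [2, 3]], and B = P·diag(-1, -2)·P⁻¹.
Then B⁴ = P·diag(1, 16)·P⁻¹ = [[-3, -16], [2, 16]] · [[-1, -1], [2, 3]] = [[-29, -45], [30, 46]].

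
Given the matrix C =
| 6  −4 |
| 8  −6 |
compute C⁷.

[[384, −256], [512, −384]]

tr C = 0 and det C = −4, so the characteristic polynomial is λ² − (0)λ + (−4) with roots 2 and −2.
Eigenvectors give P = [[1, −1], [1, −2]] with P⁻¹ = [[2, −1], [1, −1]], and C = P·diag(2, −2)·P⁻¹.
Then C⁷ = P·diag(128, −128)·P⁻¹ = [[128, 128], [128, 256]] · [[2, −1], [1, −1]] = [[384, −256], [512, −384]].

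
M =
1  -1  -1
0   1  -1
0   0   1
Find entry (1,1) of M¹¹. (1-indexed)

M = I + N where N = [[0, -1, -1], [0, 0, -1], [0, 0, 0]] is strictly upper-triangular, so N³ = 0.
(I + N)¹¹ = I + 11·N + 55·N² = [[1, -11, 44], [0, 1, -11], [0, 0, 1]].

1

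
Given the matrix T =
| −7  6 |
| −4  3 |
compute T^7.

[[−6559, 6558], [−4372, 4371]]

tr T = −4 and det T = 3, so the characteristic polynomial is λ² − (−4)λ + (3) with roots −3 and −1.
Eigenvectors give P = [[−3, 1], [−2, 1]] with P⁻¹ = [[−1, 1], [−2, 3]], and T = P·diag(−3, −1)·P⁻¹.
Then T^7 = P·diag(−2187, −1)·P⁻¹ = [[6561, −1], [4374, −1]] · [[−1, 1], [−2, 3]] = [[−6559, 6558], [−4372, 4371]].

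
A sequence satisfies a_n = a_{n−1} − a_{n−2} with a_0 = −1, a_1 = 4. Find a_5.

−5

With companion matrix A = [[1, −1], [1, 0]], [a_n, a_{n−1}]ᵀ = A·[a_{n−1}, a_{n−2}]ᵀ, so [a_5, a_4]ᵀ = A⁴·[a_1, a_0]ᵀ.
A⁴ = [[−1, 1], [−1, 0]], giving [a_5, a_4]ᵀ = [[−5], [−4]].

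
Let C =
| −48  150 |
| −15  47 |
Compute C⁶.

[[6714, −19950], [1995, −5921]]

tr C = −1 and det C = −6, so the characteristic polynomial is λ² − (−1)λ + (−6) with roots −3 and 2.
Eigenvectors give P = [[−10, −3], [−3, −1]] with P⁻¹ = [[−1, 3], [3, −10]], and C = P·diag(−3, 2)·P⁻¹.
Then C⁶ = P·diag(729, 64)·P⁻¹ = [[−7290, −192], [−2187, −64]] · [[−1, 3], [3, −10]] = [[6714, −19950], [1995, −5921]].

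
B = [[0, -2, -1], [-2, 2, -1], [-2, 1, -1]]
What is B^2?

[[6, -5, 3], [-2, 7, 1], [0, 5, 2]]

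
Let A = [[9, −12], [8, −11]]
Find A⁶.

[[−1455, 2184], [−1456, 2185]]

tr A = −2 and det A = −3, so the characteristic polynomial is λ² − (−2)λ + (−3) with roots −3 and 1.
Eigenvectors give P = [[1, −3], [1, −2]] with P⁻¹ = [[−2, 3], [−1, 1]], and A = P·diag(−3, 1)·P⁻¹.
Then A⁶ = P·diag(729, 1)·P⁻¹ = [[729, −3], [729, −2]] · [[−2, 3], [−1, 1]] = [[−1455, 2184], [−1456, 2185]].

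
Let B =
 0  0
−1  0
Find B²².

B is strictly triangular, hence nilpotent: B² = 0, so B²² = 0.

[[0, 0], [0, 0]]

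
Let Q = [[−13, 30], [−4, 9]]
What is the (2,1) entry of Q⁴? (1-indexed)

tr Q = −4 and det Q = 3, so the characteristic polynomial is λ² − (−4)λ + (3) with roots −1 and −3.
Eigenvectors give P = [[−5, 3], [−2, 1]] with P⁻¹ = [[1, −3], [2, −5]], and Q = P·diag(−1, −3)·P⁻¹.
Then Q⁴ = P·diag(1, 81)·P⁻¹ = [[−5, 243], [−2, 81]] · [[1, −3], [2, −5]] = [[481, −1200], [160, −399]].

160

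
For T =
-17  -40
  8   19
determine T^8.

tr T = 2 and det T = -3, so the characteristic polynomial is λ² − (2)λ + (-3) with roots -1 and 3.
Eigenvectors give P = [[-5, 2], [2, -1]] with P⁻¹ = [[-1, -2], [-2, -5]], and T = P·diag(-1, 3)·P⁻¹.
Then T^8 = P·diag(1, 6561)·P⁻¹ = [[-5, 13122], [2, -6561]] · [[-1, -2], [-2, -5]] = [[-26239, -65600], [13120, 32801]].

[[-26239, -65600], [13120, 32801]]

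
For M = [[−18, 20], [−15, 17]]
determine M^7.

tr M = −1 and det M = −6, so the characteristic polynomial is λ² − (−1)λ + (−6) with roots 2 and −3.
Eigenvectors give P = [[−1, 4], [−1, 3]] with P⁻¹ = [[3, −4], [1, −1]], and M = P·diag(2, −3)·P⁻¹.
Then M^7 = P·diag(128, −2187)·P⁻¹ = [[−128, −8748], [−128, −6561]] · [[3, −4], [1, −1]] = [[−9132, 9260], [−6945, 7073]].

[[−9132, 9260], [−6945, 7073]]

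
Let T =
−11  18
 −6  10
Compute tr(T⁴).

tr T = −1 and det T = −2, so the characteristic polynomial is λ² − (−1)λ + (−2) with roots −2 and 1.
Eigenvectors give P = [[2, −3], [1, −2]] with P⁻¹ = [[2, −3], [1, −2]], and T = P·diag(−2, 1)·P⁻¹.
Then T⁴ = P·diag(16, 1)·P⁻¹ = [[32, −3], [16, −2]] · [[2, −3], [1, −2]] = [[61, −90], [30, −44]].

17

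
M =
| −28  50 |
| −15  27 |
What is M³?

tr M = −1 and det M = −6, so the characteristic polynomial is λ² − (−1)λ + (−6) with roots −3 and 2.
Eigenvectors give P = [[2, −5], [1, −3]] with P⁻¹ = [[3, −5], [1, −2]], and M = P·diag(−3, 2)·P⁻¹.
Then M³ = P·diag(−27, 8)·P⁻¹ = [[−54, −40], [−27, −24]] · [[3, −5], [1, −2]] = [[−202, 350], [−105, 183]].

[[−202, 350], [−105, 183]]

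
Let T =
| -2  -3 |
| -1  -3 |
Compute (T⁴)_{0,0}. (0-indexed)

124

T² = [[7, 15], [5, 12]]
T³ = [[-29, -66], [-22, -51]]
T⁴ = [[124, 285], [95, 219]]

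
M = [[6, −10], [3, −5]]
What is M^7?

[[6, −10], [3, −5]]

M² = M (a projection; rank 1, trace 1), so M^7 = M.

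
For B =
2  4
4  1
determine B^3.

[[88, 92], [92, 65]]

B^2 = [[20, 12], [12, 17]]
B^3 = [[88, 92], [92, 65]]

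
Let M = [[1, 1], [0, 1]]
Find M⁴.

[[1, 4], [0, 1]]

M = I + N where N = [[0, 1], [0, 0]] is strictly upper-triangular, so N² = 0.
(I + N)⁴ = I + 4·N = [[1, 4], [0, 1]].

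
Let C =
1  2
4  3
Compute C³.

C² = [[9, 8], [16, 17]]
C³ = [[41, 42], [84, 83]]

[[41, 42], [84, 83]]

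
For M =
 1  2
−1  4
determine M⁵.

[[−179, 422], [−211, 454]]

tr M = 5 and det M = 6, so the characteristic polynomial is λ² − (5)λ + (6) with roots 2 and 3.
Eigenvectors give P = [[−2, 1], [−1, 1]] with P⁻¹ = [[−1, 1], [−1, 2]], and M = P·diag(2, 3)·P⁻¹.
Then M⁵ = P·diag(32, 243)·P⁻¹ = [[−64, 243], [−32, 243]] · [[−1, 1], [−1, 2]] = [[−179, 422], [−211, 454]].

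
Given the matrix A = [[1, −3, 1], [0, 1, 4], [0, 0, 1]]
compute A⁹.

[[1, −27, −423], [0, 1, 36], [0, 0, 1]]

A = I + N where N = [[0, −3, 1], [0, 0, 4], [0, 0, 0]] is strictly upper-triangular, so N³ = 0.
(I + N)⁹ = I + 9·N + 36·N² = [[1, −27, −423], [0, 1, 36], [0, 0, 1]].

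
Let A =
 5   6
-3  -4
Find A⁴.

tr A = 1 and det A = -2, so the characteristic polynomial is λ² − (1)λ + (-2) with roots -1 and 2.
Eigenvectors give P = [[-1, 2], [1, -1]] with P⁻¹ = [[1, 2], [1, 1]], and A = P·diag(-1, 2)·P⁻¹.
Then A⁴ = P·diag(1, 16)·P⁻¹ = [[-1, 32], [1, -16]] · [[1, 2], [1, 1]] = [[31, 30], [-15, -14]].

[[31, 30], [-15, -14]]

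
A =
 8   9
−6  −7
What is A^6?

[[190, 189], [−126, −125]]

tr A = 1 and det A = −2, so the characteristic polynomial is λ² − (1)λ + (−2) with roots −1 and 2.
Eigenvectors give P = [[−1, 3], [1, −2]] with P⁻¹ = [[2, 3], [1, 1]], and A = P·diag(−1, 2)·P⁻¹.
Then A^6 = P·diag(1, 64)·P⁻¹ = [[−1, 192], [1, −128]] · [[2, 3], [1, 1]] = [[190, 189], [−126, −125]].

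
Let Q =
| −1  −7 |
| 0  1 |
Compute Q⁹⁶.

Q² = I (check: tr Q = 0 and det Q = −1), so Q⁹⁶ = I since 96 is even.

[[1, 0], [0, 1]]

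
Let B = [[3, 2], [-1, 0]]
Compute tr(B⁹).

tr B = 3 and det B = 2, so the characteristic polynomial is λ² − (3)λ + (2) with roots 2 and 1.
Eigenvectors give P = [[-2, -1], [1, 1]] with P⁻¹ = [[-1, -1], [1, 2]], and B = P·diag(2, 1)·P⁻¹.
Then B⁹ = P·diag(512, 1)·P⁻¹ = [[-1024, -1], [512, 1]] · [[-1, -1], [1, 2]] = [[1023, 1022], [-511, -510]].

513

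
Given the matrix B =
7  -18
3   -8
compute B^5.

[[67, -198], [33, -98]]

tr B = -1 and det B = -2, so the characteristic polynomial is λ² − (-1)λ + (-2) with roots -2 and 1.
Eigenvectors give P = [[-2, 3], [-1, 1]] with P⁻¹ = [[1, -3], [1, -2]], and B = P·diag(-2, 1)·P⁻¹.
Then B^5 = P·diag(-32, 1)·P⁻¹ = [[64, 3], [32, 1]] · [[1, -3], [1, -2]] = [[67, -198], [33, -98]].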